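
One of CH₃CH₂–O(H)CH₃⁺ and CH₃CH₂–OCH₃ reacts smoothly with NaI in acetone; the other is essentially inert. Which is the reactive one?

CH₃CH₂–O(H)CH₃⁺

From CH₃CH₂–OCH₃ the departing group would be CH₃O⁻ (pKₐ(CH₃OH) ≈ 15.5). Strong base; alkoxides do not leave unassisted.
From CH₃CH₂–O(H)CH₃⁺ the leaving group is R'OH (pKₐ(R'OH₂⁺) ≈ -2.4). Neutral; leaves from a protonated ether (an oxonium ion, R–O(H)R'⁺).
(In practice CH₃CH₂–O(H)CH₃⁺ is made from CH₃CH₂–OCH₃ by protonation with concentrated HI, allowing neutral methanol, rather than methoxide, to depart.)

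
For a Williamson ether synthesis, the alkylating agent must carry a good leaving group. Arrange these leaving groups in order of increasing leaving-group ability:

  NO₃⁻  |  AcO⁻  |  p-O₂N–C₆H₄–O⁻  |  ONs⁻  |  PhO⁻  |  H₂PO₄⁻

Rank by basicity of the departing species: weakest base leaves most easily.
ONs⁻: pKₐ(p-O₂NC₆H₄SO₃H) ≈ -3.5
NO₃⁻: pKₐ(HNO₃) ≈ -1.3 — resonance-delocalised over three oxygens
H₂PO₄⁻: pKₐ(H₃PO₄) ≈ 2.1 — moderate base; biological leaving group after further activation
AcO⁻: pKₐ(CH₃COOH) ≈ 4.8 — resonance-stabilised but still a weak base
p-O₂N–C₆H₄–O⁻: pKₐ(p-nitrophenol) ≈ 7.2 — nitro group delocalises the charge; the classic chromogenic LG
PhO⁻: pKₐ(C₆H₅OH (phenol)) ≈ 10 — resonance into the ring helps, but still a poor LG
Reversing gives the worst-to-best order requested.

PhO⁻ < p-O₂N–C₆H₄–O⁻ < AcO⁻ < H₂PO₄⁻ < NO₃⁻ < ONs⁻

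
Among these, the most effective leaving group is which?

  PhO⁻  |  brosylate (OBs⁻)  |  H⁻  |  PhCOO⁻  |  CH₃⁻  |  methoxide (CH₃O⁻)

A good leaving group is a weak base: the lower the pKₐ of its conjugate acid, the more readily it departs.
brosylate (OBs⁻): pKₐ(p-BrC₆H₄SO₃H) ≈ -2.8
PhCOO⁻: pKₐ(C₆H₅COOH) ≈ 4.2
PhO⁻: pKₐ(C₆H₅OH (phenol)) ≈ 10
methoxide (CH₃O⁻): pKₐ(CH₃OH) ≈ 15.5
H⁻: pKₐ(H₂) ≈ 36
CH₃⁻: pKₐ(CH₄) ≈ 48

brosylate (OBs⁻)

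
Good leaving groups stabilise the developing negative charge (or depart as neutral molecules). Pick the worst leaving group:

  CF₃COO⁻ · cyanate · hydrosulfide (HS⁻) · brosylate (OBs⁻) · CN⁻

CN⁻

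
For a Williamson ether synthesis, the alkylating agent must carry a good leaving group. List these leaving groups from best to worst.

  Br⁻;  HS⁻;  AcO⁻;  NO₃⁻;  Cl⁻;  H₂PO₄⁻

Br⁻ > Cl⁻ > NO₃⁻ > H₂PO₄⁻ > AcO⁻ > HS⁻

Leaving-group ability tracks the stability of the departed species; conjugate-acid pKₐ is the usual yardstick (lower pKₐ → better LG).
Br⁻: pKₐ(HBr) ≈ -9
Cl⁻: pKₐ(HCl) ≈ -7 — moderately weak base
NO₃⁻: pKₐ(HNO₃) ≈ -1.3
H₂PO₄⁻: pKₐ(H₃PO₄) ≈ 2.1 — moderate base; biological leaving group after further activation
AcO⁻: pKₐ(CH₃COOH) ≈ 4.8 — resonance-stabilised but still a weak base
HS⁻: pKₐ(H₂S) ≈ 7 — larger and more polarisable than the oxygen analogue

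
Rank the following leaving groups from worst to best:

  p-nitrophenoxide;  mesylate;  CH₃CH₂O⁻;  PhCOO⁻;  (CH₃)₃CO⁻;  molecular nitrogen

(CH₃)₃CO⁻ < CH₃CH₂O⁻ < p-nitrophenoxide < PhCOO⁻ < mesylate < molecular nitrogen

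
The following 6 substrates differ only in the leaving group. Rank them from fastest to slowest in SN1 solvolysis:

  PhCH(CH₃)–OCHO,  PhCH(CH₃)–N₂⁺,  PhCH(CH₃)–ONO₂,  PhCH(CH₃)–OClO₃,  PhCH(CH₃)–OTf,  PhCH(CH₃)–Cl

PhCH(CH₃)–N₂⁺ > PhCH(CH₃)–OTf > PhCH(CH₃)–OClO₃ > PhCH(CH₃)–Cl > PhCH(CH₃)–ONO₂ > PhCH(CH₃)–OCHO

Same R in every case — rank the leaving groups.
Rank by basicity of the departing species: weakest base leaves most easily.
PhCH(CH₃)–N₂⁺ loses N₂: no meaningful conjugate acid; N₂ departs as an exceptionally stable neutral molecule
PhCH(CH₃)–OTf loses OTf⁻: pKₐ(CF₃SO₃H (triflic acid)) ≈ -14
PhCH(CH₃)–OClO₃ loses ClO₄⁻: pKₐ(HClO₄) ≈ -10
PhCH(CH₃)–Cl loses Cl⁻: pKₐ(HCl) ≈ -7
PhCH(CH₃)–ONO₂ loses NO₃⁻: pKₐ(HNO₃) ≈ -1.3
PhCH(CH₃)–OCHO loses HCOO⁻: pKₐ(HCOOH) ≈ 3.8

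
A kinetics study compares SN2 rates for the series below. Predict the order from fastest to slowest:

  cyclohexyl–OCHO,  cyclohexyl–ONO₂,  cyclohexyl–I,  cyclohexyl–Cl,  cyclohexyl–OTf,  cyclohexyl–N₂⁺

cyclohexyl–N₂⁺ > cyclohexyl–OTf > cyclohexyl–I > cyclohexyl–Cl > cyclohexyl–ONO₂ > cyclohexyl–OCHO

Identical carbon frameworks mean the comparison reduces to leaving-group quality.
The more stable X⁻ (or X) is on its own — i.e. the weaker a base it is — the better a leaving group it makes.
cyclohexyl–N₂⁺ loses N₂: no meaningful conjugate acid; N₂ departs as an exceptionally stable neutral molecule
cyclohexyl–OTf loses OTf⁻: pKₐ(CF₃SO₃H (triflic acid)) ≈ -14
cyclohexyl–I loses I⁻: pKₐ(HI) ≈ -10
cyclohexyl–Cl loses Cl⁻: pKₐ(HCl) ≈ -7
cyclohexyl–ONO₂ loses NO₃⁻: pKₐ(HNO₃) ≈ -1.3
cyclohexyl–OCHO loses HCOO⁻: pKₐ(HCOOH) ≈ 3.8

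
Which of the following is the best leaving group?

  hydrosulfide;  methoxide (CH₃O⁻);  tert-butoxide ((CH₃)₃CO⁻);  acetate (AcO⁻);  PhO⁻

acetate (AcO⁻)

acetate (AcO⁻): pKₐ(CH₃COOH) ≈ 4.8
hydrosulfide: pKₐ(H₂S) ≈ 7
PhO⁻: pKₐ(C₆H₅OH (phenol)) ≈ 10
methoxide (CH₃O⁻): pKₐ(CH₃OH) ≈ 15.5
tert-butoxide ((CH₃)₃CO⁻): pKₐ(t-BuOH) ≈ 18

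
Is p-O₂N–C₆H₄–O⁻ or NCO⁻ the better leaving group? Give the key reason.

NCO⁻

NCO⁻ is the better leaving group.
pKₐ(HOCN) ≈ 3.5 versus pKₐ(p-nitrophenol) ≈ 7.2: NCO⁻ is the much weaker base.
Resonance between N and O.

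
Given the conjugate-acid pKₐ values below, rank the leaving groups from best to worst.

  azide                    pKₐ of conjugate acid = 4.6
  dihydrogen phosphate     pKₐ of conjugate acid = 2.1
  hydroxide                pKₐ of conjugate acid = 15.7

dihydrogen phosphate > azide > hydroxide

Lower conjugate-acid pKₐ ⇒ weaker base ⇒ better leaving group.
Sorting by the given values: dihydrogen phosphate (2.1), azide (4.6), hydroxide (15.7).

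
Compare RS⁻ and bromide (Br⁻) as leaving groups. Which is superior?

bromide (Br⁻) is the better leaving group.
pKₐ(HBr) ≈ -9 versus pKₐ(RSH (a thiol)) ≈ 10.5: bromide (Br⁻) is the much weaker base.
Weak base; good leaving group.

bromide (Br⁻)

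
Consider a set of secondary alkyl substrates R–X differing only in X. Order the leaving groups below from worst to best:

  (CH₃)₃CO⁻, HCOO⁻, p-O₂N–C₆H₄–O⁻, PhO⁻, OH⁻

(CH₃)₃CO⁻ < OH⁻ < PhO⁻ < p-O₂N–C₆H₄–O⁻ < HCOO⁻

A good leaving group is a weak base: the lower the pKₐ of its conjugate acid, the more readily it departs.
HCOO⁻: pKₐ(HCOOH) ≈ 3.8 — resonance-stabilised carboxylate
p-O₂N–C₆H₄–O⁻: pKₐ(p-nitrophenol) ≈ 7.2
PhO⁻: pKₐ(C₆H₅OH (phenol)) ≈ 10 — resonance into the ring helps, but still a poor LG
OH⁻: pKₐ(H₂O) ≈ 15.7 — strong base; essentially never leaves without prior activation
(CH₃)₃CO⁻: pKₐ(t-BuOH) ≈ 18 — bulky, strongly basic alkoxide
The question asks for worst first, so the sequence is read in increasing leaving-group ability.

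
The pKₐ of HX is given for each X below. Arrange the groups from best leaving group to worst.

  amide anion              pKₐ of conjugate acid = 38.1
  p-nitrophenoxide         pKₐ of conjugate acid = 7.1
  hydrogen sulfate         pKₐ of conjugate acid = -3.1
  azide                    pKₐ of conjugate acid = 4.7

Lower conjugate-acid pKₐ ⇒ weaker base ⇒ better leaving group.
Sorting by the given values: hydrogen sulfate (-3.1), azide (4.7), p-nitrophenoxide (7.1), amide anion (38.1).

hydrogen sulfate > azide > p-nitrophenoxide > amide anion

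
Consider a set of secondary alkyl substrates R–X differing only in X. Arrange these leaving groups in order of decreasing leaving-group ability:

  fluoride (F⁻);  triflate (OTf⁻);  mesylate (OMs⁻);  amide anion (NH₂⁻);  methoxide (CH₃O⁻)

Rank by basicity of the departing species: weakest base leaves most easily.
triflate (OTf⁻): pKₐ(CF₃SO₃H (triflic acid)) ≈ -14 — charge spread over three oxygens and a CF₃ group; the premier leaving group in synthesis
mesylate (OMs⁻): pKₐ(CH₃SO₃H (MsOH)) ≈ -1.9 — resonance-delocalised alkanesulfonate
fluoride (F⁻): pKₐ(HF) ≈ 3.2
methoxide (CH₃O⁻): pKₐ(CH₃OH) ≈ 15.5 — strong base; alkoxides do not leave unassisted
amide anion (NH₂⁻): pKₐ(NH₃) ≈ 38 — extremely strong base; never a leaving group

triflate (OTf⁻) > mesylate (OMs⁻) > fluoride (F⁻) > methoxide (CH₃O⁻) > amide anion (NH₂⁻)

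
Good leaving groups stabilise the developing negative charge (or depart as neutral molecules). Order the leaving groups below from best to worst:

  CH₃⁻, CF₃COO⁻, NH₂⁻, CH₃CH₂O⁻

CF₃COO⁻ > CH₃CH₂O⁻ > NH₂⁻ > CH₃⁻

A good leaving group is a weak base: the lower the pKₐ of its conjugate acid, the more readily it departs.
CF₃COO⁻: pKₐ(CF₃COOH) ≈ 0.2
CH₃CH₂O⁻: pKₐ(CH₃CH₂OH) ≈ 16
NH₂⁻: pKₐ(NH₃) ≈ 38
CH₃⁻: pKₐ(CH₄) ≈ 48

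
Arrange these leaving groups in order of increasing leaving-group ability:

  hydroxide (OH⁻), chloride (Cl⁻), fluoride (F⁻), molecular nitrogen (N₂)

hydroxide (OH⁻) < fluoride (F⁻) < chloride (Cl⁻) < molecular nitrogen (N₂)

Leaving-group ability tracks the stability of the departed species; conjugate-acid pKₐ is the usual yardstick (lower pKₐ → better LG).
molecular nitrogen (N₂): no meaningful conjugate acid; N₂ departs as an exceptionally stable neutral molecule
chloride (Cl⁻): pKₐ(HCl) ≈ -7 — moderately weak base
fluoride (F⁻): pKₐ(HF) ≈ 3.2
hydroxide (OH⁻): pKₐ(H₂O) ≈ 15.7
Reversing gives the worst-to-best order requested.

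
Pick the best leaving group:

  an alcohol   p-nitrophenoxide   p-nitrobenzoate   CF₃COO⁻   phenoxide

an alcohol: pKₐ(R'OH₂⁺) ≈ -2.4
CF₃COO⁻: pKₐ(CF₃COOH) ≈ 0.2
p-nitrobenzoate: pKₐ(p-nitrobenzoic acid) ≈ 3.4
p-nitrophenoxide: pKₐ(p-nitrophenol) ≈ 7.2
phenoxide: pKₐ(C₆H₅OH (phenol)) ≈ 10

an alcohol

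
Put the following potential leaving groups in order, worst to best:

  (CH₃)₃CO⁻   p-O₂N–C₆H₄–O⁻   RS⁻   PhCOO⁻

(CH₃)₃CO⁻ < RS⁻ < p-O₂N–C₆H₄–O⁻ < PhCOO⁻

A good leaving group is a weak base: the lower the pKₐ of its conjugate acid, the more readily it departs.
PhCOO⁻: pKₐ(C₆H₅COOH) ≈ 4.2
p-O₂N–C₆H₄–O⁻: pKₐ(p-nitrophenol) ≈ 7.2
RS⁻: pKₐ(RSH (a thiol)) ≈ 10.5
(CH₃)₃CO⁻: pKₐ(t-BuOH) ≈ 18
The question asks for worst first, so the sequence is read in increasing leaving-group ability.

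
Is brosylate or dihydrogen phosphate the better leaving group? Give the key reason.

brosylate is the better leaving group.
pKₐ(p-BrC₆H₄SO₃H) ≈ -2.8 versus pKₐ(H₃PO₄) ≈ 2.1: brosylate is the much weaker base.
Arenesulfonate with a p-bromo substituent.

brosylate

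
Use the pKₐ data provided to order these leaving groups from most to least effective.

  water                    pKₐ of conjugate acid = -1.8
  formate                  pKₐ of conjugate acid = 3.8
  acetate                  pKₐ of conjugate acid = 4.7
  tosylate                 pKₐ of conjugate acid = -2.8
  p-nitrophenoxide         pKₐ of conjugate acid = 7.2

Lower conjugate-acid pKₐ ⇒ weaker base ⇒ better leaving group.
Sorting by the given values: tosylate (-2.8), water (-1.8), formate (3.8), acetate (4.7), p-nitrophenoxide (7.2).

tosylate > water > formate > acetate > p-nitrophenoxide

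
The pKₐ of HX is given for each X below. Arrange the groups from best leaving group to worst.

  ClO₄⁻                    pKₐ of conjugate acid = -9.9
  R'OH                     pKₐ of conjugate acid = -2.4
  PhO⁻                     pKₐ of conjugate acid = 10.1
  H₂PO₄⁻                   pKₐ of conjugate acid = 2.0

Lower conjugate-acid pKₐ ⇒ weaker base ⇒ better leaving group.
Sorting by the given values: ClO₄⁻ (-9.9), R'OH (-2.4), H₂PO₄⁻ (2.0), PhO⁻ (10.1).

ClO₄⁻ > R'OH > H₂PO₄⁻ > PhO⁻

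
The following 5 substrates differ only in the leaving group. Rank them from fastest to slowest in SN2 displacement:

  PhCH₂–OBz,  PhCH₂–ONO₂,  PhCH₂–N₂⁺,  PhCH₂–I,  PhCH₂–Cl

PhCH₂–N₂⁺ > PhCH₂–I > PhCH₂–Cl > PhCH₂–ONO₂ > PhCH₂–OBz

Identical carbon frameworks mean the comparison reduces to leaving-group quality.
Leaving-group ability tracks the stability of the departed species; conjugate-acid pKₐ is the usual yardstick (lower pKₐ → better LG).
PhCH₂–N₂⁺ loses N₂: no meaningful conjugate acid; N₂ departs as an exceptionally stable neutral molecule
PhCH₂–I loses I⁻: pKₐ(HI) ≈ -10
PhCH₂–Cl loses Cl⁻: pKₐ(HCl) ≈ -7
PhCH₂–ONO₂ loses NO₃⁻: pKₐ(HNO₃) ≈ -1.3
PhCH₂–OBz loses PhCOO⁻: pKₐ(C₆H₅COOH) ≈ 4.2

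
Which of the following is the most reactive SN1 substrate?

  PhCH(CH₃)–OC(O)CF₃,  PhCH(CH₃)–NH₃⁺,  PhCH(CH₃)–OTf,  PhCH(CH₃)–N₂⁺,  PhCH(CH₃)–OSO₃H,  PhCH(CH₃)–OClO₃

PhCH(CH₃)–N₂⁺

The skeletons are identical, so relative rate is governed entirely by leaving-group ability.
The more stable X⁻ (or X) is on its own — i.e. the weaker a base it is — the better a leaving group it makes.
PhCH(CH₃)–N₂⁺ loses N₂: no meaningful conjugate acid; N₂ departs as an exceptionally stable neutral molecule
PhCH(CH₃)–OTf loses OTf⁻: pKₐ(CF₃SO₃H (triflic acid)) ≈ -14
PhCH(CH₃)–OClO₃ loses ClO₄⁻: pKₐ(HClO₄) ≈ -10
PhCH(CH₃)–OSO₃H loses HSO₄⁻: pKₐ(H₂SO₄) ≈ -3
PhCH(CH₃)–OC(O)CF₃ loses CF₃COO⁻: pKₐ(CF₃COOH) ≈ 0.2
PhCH(CH₃)–NH₃⁺ loses NH₃: pKₐ(NH₄⁺) ≈ 9.2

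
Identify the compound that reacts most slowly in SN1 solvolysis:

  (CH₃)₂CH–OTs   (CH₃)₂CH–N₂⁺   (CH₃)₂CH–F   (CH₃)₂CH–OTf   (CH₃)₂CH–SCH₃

(CH₃)₂CH–SCH₃

With the same alkyl group throughout, only the leaving group differentiates the rates.
A good leaving group is a weak base: the lower the pKₐ of its conjugate acid, the more readily it departs.
(CH₃)₂CH–N₂⁺ loses N₂: no meaningful conjugate acid; N₂ departs as an exceptionally stable neutral molecule
(CH₃)₂CH–OTf loses OTf⁻: pKₐ(CF₃SO₃H (triflic acid)) ≈ -14
(CH₃)₂CH–OTs loses OTs⁻: pKₐ(p-CH₃C₆H₄SO₃H (TsOH)) ≈ -2.8
(CH₃)₂CH–F loses F⁻: pKₐ(HF) ≈ 3.2
(CH₃)₂CH–SCH₃ loses RS⁻: pKₐ(RSH (a thiol)) ≈ 10.5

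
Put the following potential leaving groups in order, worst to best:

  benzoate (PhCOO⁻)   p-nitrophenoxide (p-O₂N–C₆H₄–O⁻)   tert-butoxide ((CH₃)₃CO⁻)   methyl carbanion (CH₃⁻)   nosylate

methyl carbanion (CH₃⁻) < tert-butoxide ((CH₃)₃CO⁻) < p-nitrophenoxide (p-O₂N–C₆H₄–O⁻) < benzoate (PhCOO⁻) < nosylate

The more stable X⁻ (or X) is on its own — i.e. the weaker a base it is — the better a leaving group it makes.
nosylate: pKₐ(p-O₂NC₆H₄SO₃H) ≈ -3.5
benzoate (PhCOO⁻): pKₐ(C₆H₅COOH) ≈ 4.2
p-nitrophenoxide (p-O₂N–C₆H₄–O⁻): pKₐ(p-nitrophenol) ≈ 7.2
tert-butoxide ((CH₃)₃CO⁻): pKₐ(t-BuOH) ≈ 18
methyl carbanion (CH₃⁻): pKₐ(CH₄) ≈ 48
Reversing gives the worst-to-best order requested.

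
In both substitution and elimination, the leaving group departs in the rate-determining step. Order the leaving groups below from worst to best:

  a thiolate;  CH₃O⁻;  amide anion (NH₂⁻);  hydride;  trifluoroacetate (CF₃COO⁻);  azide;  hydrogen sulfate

amide anion (NH₂⁻) < hydride < CH₃O⁻ < a thiolate < azide < trifluoroacetate (CF₃COO⁻) < hydrogen sulfate

Leaving-group ability tracks the stability of the departed species; conjugate-acid pKₐ is the usual yardstick (lower pKₐ → better LG).
hydrogen sulfate: pKₐ(H₂SO₄) ≈ -3
trifluoroacetate (CF₃COO⁻): pKₐ(CF₃COOH) ≈ 0.2
azide: pKₐ(HN₃) ≈ 4.7
a thiolate: pKₐ(RSH (a thiol)) ≈ 10.5
CH₃O⁻: pKₐ(CH₃OH) ≈ 15.5
hydride: pKₐ(H₂) ≈ 36
amide anion (NH₂⁻): pKₐ(NH₃) ≈ 38
Reversing gives the worst-to-best order requested.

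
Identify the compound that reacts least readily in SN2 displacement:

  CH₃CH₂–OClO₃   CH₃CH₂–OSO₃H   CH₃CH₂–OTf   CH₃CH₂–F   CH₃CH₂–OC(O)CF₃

CH₃CH₂–F

Same R in every case — rank the leaving groups.
A good leaving group is a weak base: the lower the pKₐ of its conjugate acid, the more readily it departs.
CH₃CH₂–OTf loses OTf⁻: pKₐ(CF₃SO₃H (triflic acid)) ≈ -14
CH₃CH₂–OClO₃ loses ClO₄⁻: pKₐ(HClO₄) ≈ -10
CH₃CH₂–OSO₃H loses HSO₄⁻: pKₐ(H₂SO₄) ≈ -3
CH₃CH₂–OC(O)CF₃ loses CF₃COO⁻: pKₐ(CF₃COOH) ≈ 0.2
CH₃CH₂–F loses F⁻: pKₐ(HF) ≈ 3.2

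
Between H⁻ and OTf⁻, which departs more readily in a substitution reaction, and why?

OTf⁻ is the better leaving group.
pKₐ(CF₃SO₃H (triflic acid)) ≈ -14 versus pKₐ(H₂) ≈ 36: OTf⁻ is the much weaker base.
Charge spread over three oxygens and a CF₃ group; the premier leaving group in synthesis.

OTf⁻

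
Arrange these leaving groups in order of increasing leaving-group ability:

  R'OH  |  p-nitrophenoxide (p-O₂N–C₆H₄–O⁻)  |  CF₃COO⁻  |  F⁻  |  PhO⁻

PhO⁻ < p-nitrophenoxide (p-O₂N–C₆H₄–O⁻) < F⁻ < CF₃COO⁻ < R'OH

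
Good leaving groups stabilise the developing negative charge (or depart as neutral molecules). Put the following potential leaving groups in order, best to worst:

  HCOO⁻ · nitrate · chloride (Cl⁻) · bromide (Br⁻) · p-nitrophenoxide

bromide (Br⁻): pKₐ(HBr) ≈ -9
chloride (Cl⁻): pKₐ(HCl) ≈ -7
nitrate: pKₐ(HNO₃) ≈ -1.3
HCOO⁻: pKₐ(HCOOH) ≈ 3.8
p-nitrophenoxide: pKₐ(p-nitrophenol) ≈ 7.2

bromide (Br⁻) > chloride (Cl⁻) > nitrate > HCOO⁻ > p-nitrophenoxide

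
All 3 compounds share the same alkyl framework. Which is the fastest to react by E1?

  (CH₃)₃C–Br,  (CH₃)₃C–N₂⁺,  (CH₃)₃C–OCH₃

(CH₃)₃C–N₂⁺

The skeletons are identical, so relative rate is governed entirely by leaving-group ability.
A good leaving group is a weak base: the lower the pKₐ of its conjugate acid, the more readily it departs.
(CH₃)₃C–N₂⁺ loses N₂: no meaningful conjugate acid; N₂ departs as an exceptionally stable neutral molecule
(CH₃)₃C–Br loses Br⁻: pKₐ(HBr) ≈ -9
(CH₃)₃C–OCH₃ loses CH₃O⁻: pKₐ(CH₃OH) ≈ 15.5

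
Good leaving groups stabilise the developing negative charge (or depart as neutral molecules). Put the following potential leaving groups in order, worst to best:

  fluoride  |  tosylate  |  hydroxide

The more stable X⁻ (or X) is on its own — i.e. the weaker a base it is — the better a leaving group it makes.
tosylate: pKₐ(p-CH₃C₆H₄SO₃H (TsOH)) ≈ -2.8 — resonance-delocalised arenesulfonate
fluoride: pKₐ(HF) ≈ 3.2
hydroxide: pKₐ(H₂O) ≈ 15.7 — strong base; essentially never leaves without prior activation
The question asks for worst first, so the sequence is read in increasing leaving-group ability.

hydroxide < fluoride < tosylate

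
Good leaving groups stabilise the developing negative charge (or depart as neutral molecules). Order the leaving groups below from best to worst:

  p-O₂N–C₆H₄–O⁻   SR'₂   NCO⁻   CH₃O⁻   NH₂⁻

SR'₂ > NCO⁻ > p-O₂N–C₆H₄–O⁻ > CH₃O⁻ > NH₂⁻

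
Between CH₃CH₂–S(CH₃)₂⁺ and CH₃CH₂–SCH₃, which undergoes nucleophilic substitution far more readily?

CH₃CH₂–S(CH₃)₂⁺

From CH₃CH₂–SCH₃ the departing group would be RS⁻ (pKₐ(RSH (a thiol)) ≈ 10.5). Moderately basic; rarely leaves without activation.
From CH₃CH₂–S(CH₃)₂⁺ the leaving group is SR'₂ (pKₐ(R'₂SH⁺) ≈ -7). Neutral; leaves from a sulfonium salt (R–SR'₂⁺).
(In practice CH₃CH₂–S(CH₃)₂⁺ is made from CH₃CH₂–SCH₃ by S-methylation with CH₃I, allowing neutral dimethyl sulfide, rather than methanethiolate, to depart.)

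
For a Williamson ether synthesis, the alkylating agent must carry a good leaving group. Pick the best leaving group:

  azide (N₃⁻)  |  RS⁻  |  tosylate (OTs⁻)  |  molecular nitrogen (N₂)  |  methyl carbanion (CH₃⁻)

molecular nitrogen (N₂)

Leaving-group ability tracks the stability of the departed species; conjugate-acid pKₐ is the usual yardstick (lower pKₐ → better LG).
molecular nitrogen (N₂): no meaningful conjugate acid; N₂ departs as an exceptionally stable neutral molecule
tosylate (OTs⁻): pKₐ(p-CH₃C₆H₄SO₃H (TsOH)) ≈ -2.8
azide (N₃⁻): pKₐ(HN₃) ≈ 4.7
RS⁻: pKₐ(RSH (a thiol)) ≈ 10.5
methyl carbanion (CH₃⁻): pKₐ(CH₄) ≈ 48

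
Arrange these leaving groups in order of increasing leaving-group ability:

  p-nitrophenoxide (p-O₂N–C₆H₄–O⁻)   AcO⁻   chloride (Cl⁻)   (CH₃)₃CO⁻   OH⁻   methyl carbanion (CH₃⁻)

methyl carbanion (CH₃⁻) < (CH₃)₃CO⁻ < OH⁻ < p-nitrophenoxide (p-O₂N–C₆H₄–O⁻) < AcO⁻ < chloride (Cl⁻)

The more stable X⁻ (or X) is on its own — i.e. the weaker a base it is — the better a leaving group it makes.
chloride (Cl⁻): pKₐ(HCl) ≈ -7
AcO⁻: pKₐ(CH₃COOH) ≈ 4.8
p-nitrophenoxide (p-O₂N–C₆H₄–O⁻): pKₐ(p-nitrophenol) ≈ 7.2
OH⁻: pKₐ(H₂O) ≈ 15.7
(CH₃)₃CO⁻: pKₐ(t-BuOH) ≈ 18
methyl carbanion (CH₃⁻): pKₐ(CH₄) ≈ 48
Reversing gives the worst-to-best order requested.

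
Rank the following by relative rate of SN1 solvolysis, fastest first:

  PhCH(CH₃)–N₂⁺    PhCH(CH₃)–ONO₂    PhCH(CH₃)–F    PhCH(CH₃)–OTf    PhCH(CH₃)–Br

PhCH(CH₃)–N₂⁺ > PhCH(CH₃)–OTf > PhCH(CH₃)–Br > PhCH(CH₃)–ONO₂ > PhCH(CH₃)–F

Same R in every case — rank the leaving groups.
A good leaving group is a weak base: the lower the pKₐ of its conjugate acid, the more readily it departs.
PhCH(CH₃)–N₂⁺ loses N₂: no meaningful conjugate acid; N₂ departs as an exceptionally stable neutral molecule
PhCH(CH₃)–OTf loses OTf⁻: pKₐ(CF₃SO₃H (triflic acid)) ≈ -14
PhCH(CH₃)–Br loses Br⁻: pKₐ(HBr) ≈ -9
PhCH(CH₃)–ONO₂ loses NO₃⁻: pKₐ(HNO₃) ≈ -1.3
PhCH(CH₃)–F loses F⁻: pKₐ(HF) ≈ 3.2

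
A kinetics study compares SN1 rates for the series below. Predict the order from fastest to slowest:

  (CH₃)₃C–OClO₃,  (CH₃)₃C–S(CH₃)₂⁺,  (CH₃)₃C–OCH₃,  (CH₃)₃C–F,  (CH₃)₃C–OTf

(CH₃)₃C–OTf > (CH₃)₃C–OClO₃ > (CH₃)₃C–S(CH₃)₂⁺ > (CH₃)₃C–F > (CH₃)₃C–OCH₃

Identical carbon frameworks mean the comparison reduces to leaving-group quality.
Leaving-group ability tracks the stability of the departed species; conjugate-acid pKₐ is the usual yardstick (lower pKₐ → better LG).
(CH₃)₃C–OTf loses OTf⁻: pKₐ(CF₃SO₃H (triflic acid)) ≈ -14
(CH₃)₃C–OClO₃ loses ClO₄⁻: pKₐ(HClO₄) ≈ -10
(CH₃)₃C–S(CH₃)₂⁺ loses SR'₂: pKₐ(R'₂SH⁺) ≈ -7
(CH₃)₃C–F loses F⁻: pKₐ(HF) ≈ 3.2
(CH₃)₃C–OCH₃ loses CH₃O⁻: pKₐ(CH₃OH) ≈ 15.5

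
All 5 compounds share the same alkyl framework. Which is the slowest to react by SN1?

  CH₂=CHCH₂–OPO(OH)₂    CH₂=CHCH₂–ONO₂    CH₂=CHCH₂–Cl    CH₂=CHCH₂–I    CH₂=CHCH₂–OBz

CH₂=CHCH₂–OBz

Same R in every case — rank the leaving groups.
Rank by basicity of the departing species: weakest base leaves most easily.
CH₂=CHCH₂–I loses I⁻: pKₐ(HI) ≈ -10
CH₂=CHCH₂–Cl loses Cl⁻: pKₐ(HCl) ≈ -7
CH₂=CHCH₂–ONO₂ loses NO₃⁻: pKₐ(HNO₃) ≈ -1.3
CH₂=CHCH₂–OPO(OH)₂ loses H₂PO₄⁻: pKₐ(H₃PO₄) ≈ 2.1
CH₂=CHCH₂–OBz loses PhCOO⁻: pKₐ(C₆H₅COOH) ≈ 4.2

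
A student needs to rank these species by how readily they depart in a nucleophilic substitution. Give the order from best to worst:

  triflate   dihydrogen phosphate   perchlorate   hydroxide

triflate > perchlorate > dihydrogen phosphate > hydroxide

Leaving-group ability tracks the stability of the departed species; conjugate-acid pKₐ is the usual yardstick (lower pKₐ → better LG).
triflate: pKₐ(CF₃SO₃H (triflic acid)) ≈ -14 — charge spread over three oxygens and a CF₃ group; the premier leaving group in synthesis
perchlorate: pKₐ(HClO₄) ≈ -10
dihydrogen phosphate: pKₐ(H₃PO₄) ≈ 2.1
hydroxide: pKₐ(H₂O) ≈ 15.7 — strong base; essentially never leaves without prior activation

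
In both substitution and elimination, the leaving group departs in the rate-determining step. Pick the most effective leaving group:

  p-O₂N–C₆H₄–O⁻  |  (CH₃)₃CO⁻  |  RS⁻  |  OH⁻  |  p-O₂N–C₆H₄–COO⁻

The more stable X⁻ (or X) is on its own — i.e. the weaker a base it is — the better a leaving group it makes.
p-O₂N–C₆H₄–COO⁻: pKₐ(p-nitrobenzoic acid) ≈ 3.4
p-O₂N–C₆H₄–O⁻: pKₐ(p-nitrophenol) ≈ 7.2
RS⁻: pKₐ(RSH (a thiol)) ≈ 10.5
OH⁻: pKₐ(H₂O) ≈ 15.7
(CH₃)₃CO⁻: pKₐ(t-BuOH) ≈ 18

p-O₂N–C₆H₄–COO⁻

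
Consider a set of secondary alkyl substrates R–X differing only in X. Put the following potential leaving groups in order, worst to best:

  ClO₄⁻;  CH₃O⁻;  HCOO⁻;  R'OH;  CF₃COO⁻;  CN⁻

CH₃O⁻ < CN⁻ < HCOO⁻ < CF₃COO⁻ < R'OH < ClO₄⁻

ClO₄⁻: pKₐ(HClO₄) ≈ -10
R'OH: pKₐ(R'OH₂⁺) ≈ -2.4
CF₃COO⁻: pKₐ(CF₃COOH) ≈ 0.2
HCOO⁻: pKₐ(HCOOH) ≈ 3.8
CN⁻: pKₐ(HCN) ≈ 9.2
CH₃O⁻: pKₐ(CH₃OH) ≈ 15.5
Listed from poorest to best leaving group as asked.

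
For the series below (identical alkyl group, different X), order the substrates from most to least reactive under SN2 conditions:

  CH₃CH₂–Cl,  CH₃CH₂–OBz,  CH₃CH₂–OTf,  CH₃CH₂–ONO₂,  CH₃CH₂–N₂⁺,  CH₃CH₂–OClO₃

Same R in every case — rank the leaving groups.
The more stable X⁻ (or X) is on its own — i.e. the weaker a base it is — the better a leaving group it makes.
CH₃CH₂–N₂⁺ loses N₂: no meaningful conjugate acid; N₂ departs as an exceptionally stable neutral molecule
CH₃CH₂–OTf loses OTf⁻: pKₐ(CF₃SO₃H (triflic acid)) ≈ -14
CH₃CH₂–OClO₃ loses ClO₄⁻: pKₐ(HClO₄) ≈ -10
CH₃CH₂–Cl loses Cl⁻: pKₐ(HCl) ≈ -7
CH₃CH₂–ONO₂ loses NO₃⁻: pKₐ(HNO₃) ≈ -1.3
CH₃CH₂–OBz loses PhCOO⁻: pKₐ(C₆H₅COOH) ≈ 4.2

CH₃CH₂–N₂⁺ > CH₃CH₂–OTf > CH₃CH₂–OClO₃ > CH₃CH₂–Cl > CH₃CH₂–ONO₂ > CH₃CH₂–OBz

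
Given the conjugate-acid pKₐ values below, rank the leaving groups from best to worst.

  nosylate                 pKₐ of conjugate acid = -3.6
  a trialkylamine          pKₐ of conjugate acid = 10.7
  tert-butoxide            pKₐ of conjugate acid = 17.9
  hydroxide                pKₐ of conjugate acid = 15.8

nosylate > a trialkylamine > hydroxide > tert-butoxide

Lower conjugate-acid pKₐ ⇒ weaker base ⇒ better leaving group.
Sorting by the given values: nosylate (-3.6), a trialkylamine (10.7), hydroxide (15.8), tert-butoxide (17.9).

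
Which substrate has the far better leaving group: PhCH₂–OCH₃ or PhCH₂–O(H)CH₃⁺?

From PhCH₂–OCH₃ the departing group would be CH₃O⁻ (pKₐ(CH₃OH) ≈ 15.5). Strong base; alkoxides do not leave unassisted.
From PhCH₂–O(H)CH₃⁺ the leaving group is R'OH (pKₐ(R'OH₂⁺) ≈ -2.4). Neutral; leaves from a protonated ether (an oxonium ion, R–O(H)R'⁺).
(In practice PhCH₂–O(H)CH₃⁺ is made from PhCH₂–OCH₃ by protonation with concentrated HI, allowing neutral methanol, rather than methoxide, to depart.)

PhCH₂–O(H)CH₃⁺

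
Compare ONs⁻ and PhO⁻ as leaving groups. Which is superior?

ONs⁻

ONs⁻ is the better leaving group.
pKₐ(p-O₂NC₆H₄SO₃H) ≈ -3.5 versus pKₐ(C₆H₅OH (phenol)) ≈ 10: ONs⁻ is the much weaker base.
P-nitro group further stabilises the sulfonate.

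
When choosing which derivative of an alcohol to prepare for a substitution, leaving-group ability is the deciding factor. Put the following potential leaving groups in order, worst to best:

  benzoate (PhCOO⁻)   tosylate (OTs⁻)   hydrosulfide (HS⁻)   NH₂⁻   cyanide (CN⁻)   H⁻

NH₂⁻ < H⁻ < cyanide (CN⁻) < hydrosulfide (HS⁻) < benzoate (PhCOO⁻) < tosylate (OTs⁻)

The more stable X⁻ (or X) is on its own — i.e. the weaker a base it is — the better a leaving group it makes.
tosylate (OTs⁻): pKₐ(p-CH₃C₆H₄SO₃H (TsOH)) ≈ -2.8 — resonance-delocalised arenesulfonate
benzoate (PhCOO⁻): pKₐ(C₆H₅COOH) ≈ 4.2
hydrosulfide (HS⁻): pKₐ(H₂S) ≈ 7 — larger and more polarisable than the oxygen analogue
cyanide (CN⁻): pKₐ(HCN) ≈ 9.2 — sp carbon stabilises the charge somewhat, but still a poor LG
H⁻: pKₐ(H₂) ≈ 36 — extremely strong base; leaves only in special hydride-transfer contexts
NH₂⁻: pKₐ(NH₃) ≈ 38
The question asks for worst first, so the sequence is read in increasing leaving-group ability.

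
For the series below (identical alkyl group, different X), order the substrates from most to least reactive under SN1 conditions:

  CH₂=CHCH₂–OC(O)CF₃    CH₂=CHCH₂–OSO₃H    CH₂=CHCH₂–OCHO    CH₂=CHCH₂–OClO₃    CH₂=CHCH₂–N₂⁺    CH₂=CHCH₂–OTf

CH₂=CHCH₂–N₂⁺ > CH₂=CHCH₂–OTf > CH₂=CHCH₂–OClO₃ > CH₂=CHCH₂–OSO₃H > CH₂=CHCH₂–OC(O)CF₃ > CH₂=CHCH₂–OCHO

With the same alkyl group throughout, only the leaving group differentiates the rates.
Leaving-group ability tracks the stability of the departed species; conjugate-acid pKₐ is the usual yardstick (lower pKₐ → better LG).
CH₂=CHCH₂–N₂⁺ loses N₂: no meaningful conjugate acid; N₂ departs as an exceptionally stable neutral molecule
CH₂=CHCH₂–OTf loses OTf⁻: pKₐ(CF₃SO₃H (triflic acid)) ≈ -14
CH₂=CHCH₂–OClO₃ loses ClO₄⁻: pKₐ(HClO₄) ≈ -10
CH₂=CHCH₂–OSO₃H loses HSO₄⁻: pKₐ(H₂SO₄) ≈ -3
CH₂=CHCH₂–OC(O)CF₃ loses CF₃COO⁻: pKₐ(CF₃COOH) ≈ 0.2
CH₂=CHCH₂–OCHO loses HCOO⁻: pKₐ(HCOOH) ≈ 3.8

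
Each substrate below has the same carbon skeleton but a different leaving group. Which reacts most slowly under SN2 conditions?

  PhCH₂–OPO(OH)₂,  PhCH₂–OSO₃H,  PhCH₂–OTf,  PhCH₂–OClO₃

With the same alkyl group throughout, only the leaving group differentiates the rates.
A good leaving group is a weak base: the lower the pKₐ of its conjugate acid, the more readily it departs.
PhCH₂–OTf loses OTf⁻: pKₐ(CF₃SO₃H (triflic acid)) ≈ -14
PhCH₂–OClO₃ loses ClO₄⁻: pKₐ(HClO₄) ≈ -10
PhCH₂–OSO₃H loses HSO₄⁻: pKₐ(H₂SO₄) ≈ -3
PhCH₂–OPO(OH)₂ loses H₂PO₄⁻: pKₐ(H₃PO₄) ≈ 2.1

PhCH₂–OPO(OH)₂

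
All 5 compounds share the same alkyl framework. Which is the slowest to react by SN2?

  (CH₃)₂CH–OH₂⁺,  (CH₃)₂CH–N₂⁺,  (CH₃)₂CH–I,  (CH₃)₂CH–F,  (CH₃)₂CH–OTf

(CH₃)₂CH–F

With the same alkyl group throughout, only the leaving group differentiates the rates.
The more stable X⁻ (or X) is on its own — i.e. the weaker a base it is — the better a leaving group it makes.
(CH₃)₂CH–N₂⁺ loses N₂: no meaningful conjugate acid; N₂ departs as an exceptionally stable neutral molecule
(CH₃)₂CH–OTf loses OTf⁻: pKₐ(CF₃SO₃H (triflic acid)) ≈ -14
(CH₃)₂CH–I loses I⁻: pKₐ(HI) ≈ -10
(CH₃)₂CH–OH₂⁺ loses H₂O: pKₐ(H₃O⁺) ≈ -1.7
(CH₃)₂CH–F loses F⁻: pKₐ(HF) ≈ 3.2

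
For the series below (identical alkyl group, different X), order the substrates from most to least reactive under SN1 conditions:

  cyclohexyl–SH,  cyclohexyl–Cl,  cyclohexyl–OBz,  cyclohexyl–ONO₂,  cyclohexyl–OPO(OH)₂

The skeletons are identical, so relative rate is governed entirely by leaving-group ability.
Leaving-group ability tracks the stability of the departed species; conjugate-acid pKₐ is the usual yardstick (lower pKₐ → better LG).
cyclohexyl–Cl loses Cl⁻: pKₐ(HCl) ≈ -7
cyclohexyl–ONO₂ loses NO₃⁻: pKₐ(HNO₃) ≈ -1.3
cyclohexyl–OPO(OH)₂ loses H₂PO₄⁻: pKₐ(H₃PO₄) ≈ 2.1
cyclohexyl–OBz loses PhCOO⁻: pKₐ(C₆H₅COOH) ≈ 4.2
cyclohexyl–SH loses HS⁻: pKₐ(H₂S) ≈ 7

cyclohexyl–Cl > cyclohexyl–ONO₂ > cyclohexyl–OPO(OH)₂ > cyclohexyl–OBz > cyclohexyl–SH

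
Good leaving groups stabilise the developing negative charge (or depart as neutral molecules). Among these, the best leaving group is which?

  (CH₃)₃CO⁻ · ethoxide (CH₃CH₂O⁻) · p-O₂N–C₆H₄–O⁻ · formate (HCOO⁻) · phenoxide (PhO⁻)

formate (HCOO⁻): pKₐ(HCOOH) ≈ 3.8
p-O₂N–C₆H₄–O⁻: pKₐ(p-nitrophenol) ≈ 7.2
phenoxide (PhO⁻): pKₐ(C₆H₅OH (phenol)) ≈ 10
ethoxide (CH₃CH₂O⁻): pKₐ(CH₃CH₂OH) ≈ 16
(CH₃)₃CO⁻: pKₐ(t-BuOH) ≈ 18

formate (HCOO⁻)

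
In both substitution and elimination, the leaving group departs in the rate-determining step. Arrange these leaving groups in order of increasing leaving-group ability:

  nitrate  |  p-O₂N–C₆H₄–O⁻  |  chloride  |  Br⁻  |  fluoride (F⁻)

p-O₂N–C₆H₄–O⁻ < fluoride (F⁻) < nitrate < chloride < Br⁻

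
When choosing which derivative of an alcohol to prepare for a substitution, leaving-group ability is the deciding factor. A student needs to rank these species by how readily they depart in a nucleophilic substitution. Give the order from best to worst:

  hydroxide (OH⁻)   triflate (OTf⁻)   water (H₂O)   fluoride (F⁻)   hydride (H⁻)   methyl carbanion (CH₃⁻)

triflate (OTf⁻): pKₐ(CF₃SO₃H (triflic acid)) ≈ -14 — charge spread over three oxygens and a CF₃ group; the premier leaving group in synthesis
water (H₂O): pKₐ(H₃O⁺) ≈ -1.7 — neutral; leaves from a protonated alcohol (R–OH₂⁺)
fluoride (F⁻): pKₐ(HF) ≈ 3.2
hydroxide (OH⁻): pKₐ(H₂O) ≈ 15.7 — strong base; essentially never leaves without prior activation
hydride (H⁻): pKₐ(H₂) ≈ 36 — extremely strong base; leaves only in special hydride-transfer contexts
methyl carbanion (CH₃⁻): pKₐ(CH₄) ≈ 48 — unstabilised carbanion; the worst conceivable leaving group

triflate (OTf⁻) > water (H₂O) > fluoride (F⁻) > hydroxide (OH⁻) > hydride (H⁻) > methyl carbanion (CH₃⁻)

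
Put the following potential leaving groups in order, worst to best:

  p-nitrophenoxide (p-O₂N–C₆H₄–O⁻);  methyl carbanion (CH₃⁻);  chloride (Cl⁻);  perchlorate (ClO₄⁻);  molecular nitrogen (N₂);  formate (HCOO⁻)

methyl carbanion (CH₃⁻) < p-nitrophenoxide (p-O₂N–C₆H₄–O⁻) < formate (HCOO⁻) < chloride (Cl⁻) < perchlorate (ClO₄⁻) < molecular nitrogen (N₂)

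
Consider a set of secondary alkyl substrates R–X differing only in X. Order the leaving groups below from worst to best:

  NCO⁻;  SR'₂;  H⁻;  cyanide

H⁻ < cyanide < NCO⁻ < SR'₂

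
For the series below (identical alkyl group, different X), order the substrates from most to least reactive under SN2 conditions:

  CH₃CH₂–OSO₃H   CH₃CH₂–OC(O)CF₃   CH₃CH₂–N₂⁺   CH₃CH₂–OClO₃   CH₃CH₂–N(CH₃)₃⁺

The skeletons are identical, so relative rate is governed entirely by leaving-group ability.
The more stable X⁻ (or X) is on its own — i.e. the weaker a base it is — the better a leaving group it makes.
CH₃CH₂–N₂⁺ loses N₂: no meaningful conjugate acid; N₂ departs as an exceptionally stable neutral molecule
CH₃CH₂–OClO₃ loses ClO₄⁻: pKₐ(HClO₄) ≈ -10
CH₃CH₂–OSO₃H loses HSO₄⁻: pKₐ(H₂SO₄) ≈ -3
CH₃CH₂–OC(O)CF₃ loses CF₃COO⁻: pKₐ(CF₃COOH) ≈ 0.2
CH₃CH₂–N(CH₃)₃⁺ loses NR'₃: pKₐ(R'₃NH⁺) ≈ 10.7

CH₃CH₂–N₂⁺ > CH₃CH₂–OClO₃ > CH₃CH₂–OSO₃H > CH₃CH₂–OC(O)CF₃ > CH₃CH₂–N(CH₃)₃⁺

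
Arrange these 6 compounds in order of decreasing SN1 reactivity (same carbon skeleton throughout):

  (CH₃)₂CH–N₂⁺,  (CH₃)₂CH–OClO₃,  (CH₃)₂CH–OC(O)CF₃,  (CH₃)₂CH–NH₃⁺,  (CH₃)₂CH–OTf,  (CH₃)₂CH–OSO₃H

With the same alkyl group throughout, only the leaving group differentiates the rates.
Leaving-group ability tracks the stability of the departed species; conjugate-acid pKₐ is the usual yardstick (lower pKₐ → better LG).
(CH₃)₂CH–N₂⁺ loses N₂: no meaningful conjugate acid; N₂ departs as an exceptionally stable neutral molecule
(CH₃)₂CH–OTf loses OTf⁻: pKₐ(CF₃SO₃H (triflic acid)) ≈ -14
(CH₃)₂CH–OClO₃ loses ClO₄⁻: pKₐ(HClO₄) ≈ -10
(CH₃)₂CH–OSO₃H loses HSO₄⁻: pKₐ(H₂SO₄) ≈ -3
(CH₃)₂CH–OC(O)CF₃ loses CF₃COO⁻: pKₐ(CF₃COOH) ≈ 0.2
(CH₃)₂CH–NH₃⁺ loses NH₃: pKₐ(NH₄⁺) ≈ 9.2

(CH₃)₂CH–N₂⁺ > (CH₃)₂CH–OTf > (CH₃)₂CH–OClO₃ > (CH₃)₂CH–OSO₃H > (CH₃)₂CH–OC(O)CF₃ > (CH₃)₂CH–NH₃⁺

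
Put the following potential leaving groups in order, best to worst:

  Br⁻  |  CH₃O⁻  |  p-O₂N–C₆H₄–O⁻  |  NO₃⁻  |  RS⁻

Rank by basicity of the departing species: weakest base leaves most easily.
Br⁻: pKₐ(HBr) ≈ -9
NO₃⁻: pKₐ(HNO₃) ≈ -1.3
p-O₂N–C₆H₄–O⁻: pKₐ(p-nitrophenol) ≈ 7.2
RS⁻: pKₐ(RSH (a thiol)) ≈ 10.5
CH₃O⁻: pKₐ(CH₃OH) ≈ 15.5

Br⁻ > NO₃⁻ > p-O₂N–C₆H₄–O⁻ > RS⁻ > CH₃O⁻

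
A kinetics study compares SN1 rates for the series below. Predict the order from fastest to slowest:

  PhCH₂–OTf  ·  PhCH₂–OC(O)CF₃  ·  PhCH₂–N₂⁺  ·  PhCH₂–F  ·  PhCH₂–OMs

PhCH₂–N₂⁺ > PhCH₂–OTf > PhCH₂–OMs > PhCH₂–OC(O)CF₃ > PhCH₂–F

Same R in every case — rank the leaving groups.
The more stable X⁻ (or X) is on its own — i.e. the weaker a base it is — the better a leaving group it makes.
PhCH₂–N₂⁺ loses N₂: no meaningful conjugate acid; N₂ departs as an exceptionally stable neutral molecule
PhCH₂–OTf loses OTf⁻: pKₐ(CF₃SO₃H (triflic acid)) ≈ -14
PhCH₂–OMs loses OMs⁻: pKₐ(CH₃SO₃H (MsOH)) ≈ -1.9
PhCH₂–OC(O)CF₃ loses CF₃COO⁻: pKₐ(CF₃COOH) ≈ 0.2
PhCH₂–F loses F⁻: pKₐ(HF) ≈ 3.2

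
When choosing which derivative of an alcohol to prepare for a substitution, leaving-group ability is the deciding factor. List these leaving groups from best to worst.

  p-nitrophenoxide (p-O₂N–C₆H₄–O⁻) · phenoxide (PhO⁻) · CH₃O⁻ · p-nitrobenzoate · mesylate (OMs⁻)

mesylate (OMs⁻) > p-nitrobenzoate > p-nitrophenoxide (p-O₂N–C₆H₄–O⁻) > phenoxide (PhO⁻) > CH₃O⁻

mesylate (OMs⁻): pKₐ(CH₃SO₃H (MsOH)) ≈ -1.9
p-nitrobenzoate: pKₐ(p-nitrobenzoic acid) ≈ 3.4
p-nitrophenoxide (p-O₂N–C₆H₄–O⁻): pKₐ(p-nitrophenol) ≈ 7.2
phenoxide (PhO⁻): pKₐ(C₆H₅OH (phenol)) ≈ 10
CH₃O⁻: pKₐ(CH₃OH) ≈ 15.5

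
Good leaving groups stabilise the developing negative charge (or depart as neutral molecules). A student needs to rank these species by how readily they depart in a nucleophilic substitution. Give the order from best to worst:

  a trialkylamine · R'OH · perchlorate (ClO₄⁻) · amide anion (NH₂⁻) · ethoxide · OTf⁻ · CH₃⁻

OTf⁻ > perchlorate (ClO₄⁻) > R'OH > a trialkylamine > ethoxide > amide anion (NH₂⁻) > CH₃⁻

Leaving-group ability tracks the stability of the departed species; conjugate-acid pKₐ is the usual yardstick (lower pKₐ → better LG).
OTf⁻: pKₐ(CF₃SO₃H (triflic acid)) ≈ -14
perchlorate (ClO₄⁻): pKₐ(HClO₄) ≈ -10
R'OH: pKₐ(R'OH₂⁺) ≈ -2.4
a trialkylamine: pKₐ(R'₃NH⁺) ≈ 10.7
ethoxide: pKₐ(CH₃CH₂OH) ≈ 16
amide anion (NH₂⁻): pKₐ(NH₃) ≈ 38
CH₃⁻: pKₐ(CH₄) ≈ 48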